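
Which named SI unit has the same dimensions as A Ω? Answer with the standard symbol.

V

Ω = V/A (resistance = voltage per current),
    = kg·m²·s⁻³·A⁻².
Combining: A·Ω = A · (kg·m²·s⁻³·A⁻²) = kg·m²·s⁻³·A⁻¹.
kg·m²·s⁻³·A⁻¹ is the base-SI form of the volt.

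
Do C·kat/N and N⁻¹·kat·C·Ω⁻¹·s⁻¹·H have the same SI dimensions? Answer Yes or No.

Yes

Left side:
  C = A·s = s·A (charge = current × time).
  N = kg·m/s² = kg·m·s⁻² (force = mass × acceleration).
  So N⁻¹ = kg⁻¹·m⁻¹·s².
  kat = mol/s = s⁻¹·mol (catalytic activity).
  Combining: C·N⁻¹·kat = (s·A) · (kg⁻¹·m⁻¹·s²) · (s⁻¹·mol) = kg⁻¹·m⁻¹·s²·A·mol.
Right side:
  N = kg·m/s² = kg·m·s⁻² (force = mass × acceleration).
  So N⁻¹ = kg⁻¹·m⁻¹·s².
  kat = mol/s = s⁻¹·mol (catalytic activity).
  C = A·s = s·A (charge = current × time).
  Ω = V/A (resistance = voltage per current),
      = kg·m²·s⁻³·A⁻².
  So Ω⁻¹ = kg⁻¹·m⁻²·s³·A².
  H = Wb/A (inductance = flux per current),
      = kg·m²·s⁻²·A⁻².
  Combining: N⁻¹·kat·C·Ω⁻¹·s⁻¹·H = (kg⁻¹·m⁻¹·s²) · (s⁻¹·mol) · (s·A) · (kg⁻¹·m⁻²·s³·A²) · s⁻¹ · (kg·m²·s⁻²·A⁻²) = kg⁻¹·m⁻¹·s²·A·mol.
Both reduce to kg⁻¹·m⁻¹·s²·A·mol.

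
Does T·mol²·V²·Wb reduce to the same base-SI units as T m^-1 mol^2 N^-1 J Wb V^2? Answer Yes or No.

Yes

Left side:
  T = Wb/m² (flux density = flux per area),
      = kg·s⁻²·A⁻¹.
  V = W/A (potential = power per current),
      = kg·m²·s⁻³·A⁻¹.
  So V² = kg²·m⁴·s⁻⁶·A⁻².
  Wb = V·s (flux: a volt is a weber per second),
      = kg·m²·s⁻²·A⁻¹.
  Combining: T·mol²·V²·Wb = (kg·s⁻²·A⁻¹) · mol² · (kg²·m⁴·s⁻⁶·A⁻²) · (kg·m²·s⁻²·A⁻¹) = kg⁴·m⁶·s⁻¹⁰·A⁻⁴·mol².
Right side:
  T = Wb/m² (flux density = flux per area),
      = kg·s⁻²·A⁻¹.
  N = kg·m/s² = kg·m·s⁻² (force = mass × acceleration).
  So N⁻¹ = kg⁻¹·m⁻¹·s².
  J = N·m (work = force × distance),
      = kg·m²·s⁻².
  Wb = V·s (flux: a volt is a weber per second),
      = kg·m²·s⁻²·A⁻¹.
  V = W/A (potential = power per current),
      = kg·m²·s⁻³·A⁻¹.
  So V² = kg²·m⁴·s⁻⁶·A⁻².
  Combining: T·m⁻¹·mol²·N⁻¹·J·Wb·V² = (kg·s⁻²·A⁻¹) · m⁻¹ · mol² · (kg⁻¹·m⁻¹·s²) · (kg·m²·s⁻²) · (kg·m²·s⁻²·A⁻¹) · (kg²·m⁴·s⁻⁶·A⁻²) = kg⁴·m⁶·s⁻¹⁰·A⁻⁴·mol².
Both reduce to kg⁴·m⁶·s⁻¹⁰·A⁻⁴·mol².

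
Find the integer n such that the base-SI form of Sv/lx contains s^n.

lx = lm/m² (illuminance = luminous flux per area),
    = m⁻²·cd.
So lx⁻¹ = m²·cd⁻¹.
Sv = J/kg (equivalent dose = energy per mass),
    = m²·s⁻².
Combining: lx⁻¹·Sv = (m²·cd⁻¹) · (m²·s⁻²) = m⁴·s⁻²·cd⁻¹.
The exponent of s is -2.

-2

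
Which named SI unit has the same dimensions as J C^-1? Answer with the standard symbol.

J = N·m (work = force × distance),
    = kg·m²·s⁻².
C = A·s = s·A (charge = current × time).
So C⁻¹ = s⁻¹·A⁻¹.
Combining: J·C⁻¹ = (kg·m²·s⁻²) · (s⁻¹·A⁻¹) = kg·m²·s⁻³·A⁻¹.
kg·m²·s⁻³·A⁻¹ is the base-SI form of the volt.

V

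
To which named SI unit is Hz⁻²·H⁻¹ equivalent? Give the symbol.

Hz = s⁻¹.
So Hz⁻² = s².
H = kg·m²·s⁻²·A⁻².
So H⁻¹ = kg⁻¹·m⁻²·s²·A².
Combining: Hz⁻²·H⁻¹ = s² · (kg⁻¹·m⁻²·s²·A²) = kg⁻¹·m⁻²·s⁴·A².
kg⁻¹·m⁻²·s⁴·A² is the base-SI form of the farad.

F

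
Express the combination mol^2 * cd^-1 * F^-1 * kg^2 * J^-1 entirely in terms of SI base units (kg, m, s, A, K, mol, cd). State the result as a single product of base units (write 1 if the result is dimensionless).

kg²·s⁻²·A⁻²·mol²·cd⁻¹

F = C/V (capacitance = charge per voltage),
    = A·s/(kg·m²·s⁻³·A⁻¹) (substituting C and V),
    = kg⁻¹·m⁻²·s⁴·A².
So F⁻¹ = kg·m²·s⁻⁴·A⁻².
J = N·m (work = force × distance),
    = kg·m²·s⁻².
So J⁻¹ = kg⁻¹·m⁻²·s².
Combining: mol²·cd⁻¹·F⁻¹·kg²·J⁻¹ = mol² · cd⁻¹ · (kg·m²·s⁻⁴·A⁻²) · kg² · (kg⁻¹·m⁻²·s²) = kg²·s⁻²·A⁻²·mol²·cd⁻¹.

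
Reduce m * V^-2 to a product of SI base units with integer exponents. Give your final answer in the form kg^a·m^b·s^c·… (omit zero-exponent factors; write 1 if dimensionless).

kg⁻²·m⁻³·s⁶·A²

V = kg·m²·s⁻³·A⁻¹.
So V⁻² = kg⁻²·m⁻⁴·s⁶·A².
Combining: m·V⁻² = m · (kg⁻²·m⁻⁴·s⁶·A²) = kg⁻²·m⁻³·s⁶·A².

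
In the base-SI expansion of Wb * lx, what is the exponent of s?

Wb = kg·m²·s⁻²·A⁻¹.
lx = m⁻²·cd.
Combining: Wb·lx = (kg·m²·s⁻²·A⁻¹) · (m⁻²·cd) = kg·s⁻²·A⁻¹·cd.
The exponent of s is -2.

-2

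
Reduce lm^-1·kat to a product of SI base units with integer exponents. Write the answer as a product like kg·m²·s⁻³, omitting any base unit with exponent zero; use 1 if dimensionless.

lm = cd.
So lm⁻¹ = cd⁻¹.
kat = s⁻¹·mol.
Combining: lm⁻¹·kat = cd⁻¹ · (s⁻¹·mol) = s⁻¹·mol·cd⁻¹.

s⁻¹·mol·cd⁻¹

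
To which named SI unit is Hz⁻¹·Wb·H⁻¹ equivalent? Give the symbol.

C

Hz = 1/s = s⁻¹ (frequency is cycles per second).
So Hz⁻¹ = s.
Wb = V·s (flux: a volt is a weber per second),
    = kg·m²·s⁻²·A⁻¹.
H = Wb/A (inductance = flux per current),
    = kg·m²·s⁻²·A⁻².
So H⁻¹ = kg⁻¹·m⁻²·s²·A².
Combining: Hz⁻¹·Wb·H⁻¹ = s · (kg·m²·s⁻²·A⁻¹) · (kg⁻¹·m⁻²·s²·A²) = s·A.
s·A is the base-SI form of the coulomb.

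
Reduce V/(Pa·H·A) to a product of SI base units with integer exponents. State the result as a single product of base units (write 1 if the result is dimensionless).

Pa = N/m² (pressure = force per area),
    = kg·m⁻¹·s⁻².
So Pa⁻¹ = kg⁻¹·m·s².
H = Wb/A (inductance = flux per current),
    = kg·m²·s⁻²·A⁻².
So H⁻¹ = kg⁻¹·m⁻²·s²·A².
V = W/A (potential = power per current),
    = kg·m²·s⁻³·A⁻¹.
Combining: Pa⁻¹·H⁻¹·V·A⁻¹ = (kg⁻¹·m·s²) · (kg⁻¹·m⁻²·s²·A²) · (kg·m²·s⁻³·A⁻¹) · A⁻¹ = kg⁻¹·m·s.

kg⁻¹·m·s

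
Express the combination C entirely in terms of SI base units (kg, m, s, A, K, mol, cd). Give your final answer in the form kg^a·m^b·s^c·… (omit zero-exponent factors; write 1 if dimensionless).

C = s·A.

s·A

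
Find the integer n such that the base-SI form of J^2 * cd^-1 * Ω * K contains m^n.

6

J = N·m (work = force × distance),
    = kg·m²·s⁻².
So J² = kg²·m⁴·s⁻⁴.
Ω = V/A (resistance = voltage per current),
    = kg·m²·s⁻³·A⁻².
Combining: J²·cd⁻¹·Ω·K = (kg²·m⁴·s⁻⁴) · cd⁻¹ · (kg·m²·s⁻³·A⁻²) · K = kg³·m⁶·s⁻⁷·A⁻²·K·cd⁻¹.
The exponent of m is 6.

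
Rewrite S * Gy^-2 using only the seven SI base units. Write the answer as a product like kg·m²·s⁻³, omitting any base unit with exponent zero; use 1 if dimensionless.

kg⁻¹·m⁻⁶·s⁷·A²

S = kg⁻¹·m⁻²·s³·A².
Gy = m²·s⁻².
So Gy⁻² = m⁻⁴·s⁴.
Combining: S·Gy⁻² = (kg⁻¹·m⁻²·s³·A²) · (m⁻⁴·s⁴) = kg⁻¹·m⁻⁶·s⁷·A².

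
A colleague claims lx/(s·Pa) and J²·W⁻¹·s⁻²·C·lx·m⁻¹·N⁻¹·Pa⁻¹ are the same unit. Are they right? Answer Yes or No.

Left side:
  Pa = kg·m⁻¹·s⁻².
  So Pa⁻¹ = kg⁻¹·m·s².
  lx = m⁻²·cd.
  Combining: s⁻¹·Pa⁻¹·lx = s⁻¹ · (kg⁻¹·m·s²) · (m⁻²·cd) = kg⁻¹·m⁻¹·s·cd.
Right side:
  J = N·m (work = force × distance),
      = kg·m²·s⁻².
  So J² = kg²·m⁴·s⁻⁴.
  W = J/s (power = energy per time),
      = kg·m²·s⁻³.
  So W⁻¹ = kg⁻¹·m⁻²·s³.
  C = A·s = s·A (charge = current × time).
  lx = lm/m² (illuminance = luminous flux per area),
      = m⁻²·cd.
  N = kg·m/s² = kg·m·s⁻² (force = mass × acceleration).
  So N⁻¹ = kg⁻¹·m⁻¹·s².
  Pa = N/m² (pressure = force per area),
      = kg·m⁻¹·s⁻².
  So Pa⁻¹ = kg⁻¹·m·s².
  Combining: J²·W⁻¹·s⁻²·C·lx·m⁻¹·N⁻¹·Pa⁻¹ = (kg²·m⁴·s⁻⁴) · (kg⁻¹·m⁻²·s³) · s⁻² · (s·A) · (m⁻²·cd) · m⁻¹ · (kg⁻¹·m⁻¹·s²) · (kg⁻¹·m·s²) = kg⁻¹·m⁻¹·s²·A·cd.
Left is kg⁻¹·m⁻¹·s·cd; right is kg⁻¹·m⁻¹·s²·A·cd — different.

No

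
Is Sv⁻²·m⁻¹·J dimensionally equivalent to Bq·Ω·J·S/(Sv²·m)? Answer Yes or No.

No

Left side:
  Sv = m²·s⁻².
  So Sv⁻² = m⁻⁴·s⁴.
  J = kg·m²·s⁻².
  Combining: Sv⁻²·m⁻¹·J = (m⁻⁴·s⁴) · m⁻¹ · (kg·m²·s⁻²) = kg·m⁻³·s².
Right side:
  Bq = s⁻¹.
  Ω = kg·m²·s⁻³·A⁻².
  J = kg·m²·s⁻².
  S = kg⁻¹·m⁻²·s³·A².
  Sv = m²·s⁻².
  So Sv⁻² = m⁻⁴·s⁴.
  Combining: Bq·Ω·J·S·Sv⁻²·m⁻¹ = s⁻¹ · (kg·m²·s⁻³·A⁻²) · (kg·m²·s⁻²) · (kg⁻¹·m⁻²·s³·A²) · (m⁻⁴·s⁴) · m⁻¹ = kg·m⁻³·s.
Left is kg·m⁻³·s²; right is kg·m⁻³·s — different.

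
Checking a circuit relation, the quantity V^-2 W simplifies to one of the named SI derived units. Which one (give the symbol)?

S

V = W/A (potential = power per current),
    = kg·m²·s⁻³·A⁻¹.
So V⁻² = kg⁻²·m⁻⁴·s⁶·A².
W = J/s (power = energy per time),
    = kg·m²·s⁻³.
Combining: V⁻²·W = (kg⁻²·m⁻⁴·s⁶·A²) · (kg·m²·s⁻³) = kg⁻¹·m⁻²·s³·A².
kg⁻¹·m⁻²·s³·A² is the base-SI form of the siemens.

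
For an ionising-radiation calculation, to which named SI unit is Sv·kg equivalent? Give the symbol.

J

Sv = J/kg (equivalent dose = energy per mass),
    = m²·s⁻².
Combining: Sv·kg = (m²·s⁻²) · kg = kg·m²·s⁻².
kg·m²·s⁻² is the base-SI form of the joule.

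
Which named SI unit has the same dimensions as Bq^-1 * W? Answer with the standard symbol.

J

Bq = s⁻¹.
So Bq⁻¹ = s.
W = kg·m²·s⁻³.
Combining: Bq⁻¹·W = s · (kg·m²·s⁻³) = kg·m²·s⁻².
kg·m²·s⁻² is the base-SI form of the joule.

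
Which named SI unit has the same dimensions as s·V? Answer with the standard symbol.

Wb

V = W/A (potential = power per current),
    = kg·m²·s⁻³·A⁻¹.
Combining: s·V = s · (kg·m²·s⁻³·A⁻¹) = kg·m²·s⁻²·A⁻¹.
kg·m²·s⁻²·A⁻¹ is the base-SI form of the weber.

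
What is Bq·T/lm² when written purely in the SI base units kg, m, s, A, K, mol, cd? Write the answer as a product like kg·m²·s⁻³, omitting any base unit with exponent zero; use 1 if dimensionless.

Bq = s⁻¹.
lm = cd.
So lm⁻² = cd⁻².
T = kg·s⁻²·A⁻¹.
Combining: Bq·lm⁻²·T = s⁻¹ · cd⁻² · (kg·s⁻²·A⁻¹) = kg·s⁻³·A⁻¹·cd⁻².

kg·s⁻³·A⁻¹·cd⁻²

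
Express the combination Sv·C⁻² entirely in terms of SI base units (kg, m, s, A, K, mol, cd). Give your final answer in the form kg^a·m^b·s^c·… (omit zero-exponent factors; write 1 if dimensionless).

Sv = J/kg (equivalent dose = energy per mass),
    = m²·s⁻².
C = A·s = s·A (charge = current × time).
So C⁻² = s⁻²·A⁻².
Combining: Sv·C⁻² = (m²·s⁻²) · (s⁻²·A⁻²) = m²·s⁻⁴·A⁻².

m²·s⁻⁴·A⁻²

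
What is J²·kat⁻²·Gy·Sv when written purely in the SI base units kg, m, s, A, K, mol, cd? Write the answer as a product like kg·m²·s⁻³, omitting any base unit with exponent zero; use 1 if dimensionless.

kg²·m⁸·s⁻⁶·mol⁻²

J = N·m (work = force × distance),
    = kg·m²·s⁻².
So J² = kg²·m⁴·s⁻⁴.
kat = mol/s = s⁻¹·mol (catalytic activity).
So kat⁻² = s²·mol⁻².
Gy = J/kg (absorbed dose = energy per mass),
    = m²·s⁻².
Sv = J/kg (equivalent dose = energy per mass),
    = m²·s⁻².
Combining: J²·kat⁻²·Gy·Sv = (kg²·m⁴·s⁻⁴) · (s²·mol⁻²) · (m²·s⁻²) · (m²·s⁻²) = kg²·m⁸·s⁻⁶·mol⁻².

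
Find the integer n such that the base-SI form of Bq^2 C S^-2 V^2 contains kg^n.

4

Bq = 1/s = s⁻¹ (activity is decays per second).
So Bq² = s⁻².
C = A·s = s·A (charge = current × time).
S = 1/Ω (conductance is reciprocal resistance),
    = kg⁻¹·m⁻²·s³·A².
So S⁻² = kg²·m⁴·s⁻⁶·A⁻⁴.
V = W/A (potential = power per current),
    = kg·m²·s⁻³·A⁻¹.
So V² = kg²·m⁴·s⁻⁶·A⁻².
Combining: Bq²·C·S⁻²·V² = s⁻² · (s·A) · (kg²·m⁴·s⁻⁶·A⁻⁴) · (kg²·m⁴·s⁻⁶·A⁻²) = kg⁴·m⁸·s⁻¹³·A⁻⁵.
The exponent of kg is 4.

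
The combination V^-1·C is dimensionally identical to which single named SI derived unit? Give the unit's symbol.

F

V = W/A (potential = power per current),
    = kg·m²·s⁻³·A⁻¹.
So V⁻¹ = kg⁻¹·m⁻²·s³·A.
C = A·s = s·A (charge = current × time).
Combining: V⁻¹·C = (kg⁻¹·m⁻²·s³·A) · (s·A) = kg⁻¹·m⁻²·s⁴·A².
kg⁻¹·m⁻²·s⁴·A² is the base-SI form of the farad.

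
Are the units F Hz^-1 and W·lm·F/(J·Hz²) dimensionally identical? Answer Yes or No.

Left side:
  F = C/V (capacitance = charge per voltage),
      = A·s/(kg·m²·s⁻³·A⁻¹) (substituting C and V),
      = kg⁻¹·m⁻²·s⁴·A².
  Hz = 1/s = s⁻¹ (frequency is cycles per second).
  So Hz⁻¹ = s.
  Combining: F·Hz⁻¹ = (kg⁻¹·m⁻²·s⁴·A²) · s = kg⁻¹·m⁻²·s⁵·A².
Right side:
  W = kg·m²·s⁻³.
  lm = cd.
  J = kg·m²·s⁻².
  So J⁻¹ = kg⁻¹·m⁻²·s².
  Hz = s⁻¹.
  So Hz⁻² = s².
  F = kg⁻¹·m⁻²·s⁴·A².
  Combining: W·lm·J⁻¹·Hz⁻²·F = (kg·m²·s⁻³) · cd · (kg⁻¹·m⁻²·s²) · s² · (kg⁻¹·m⁻²·s⁴·A²) = kg⁻¹·m⁻²·s⁵·A²·cd.
Left is kg⁻¹·m⁻²·s⁵·A²; right is kg⁻¹·m⁻²·s⁵·A²·cd — different.

No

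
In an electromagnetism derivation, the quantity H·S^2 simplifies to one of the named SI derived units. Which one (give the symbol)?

H = Wb/A (inductance = flux per current),
    = kg·m²·s⁻²·A⁻².
S = 1/Ω (conductance is reciprocal resistance),
    = kg⁻¹·m⁻²·s³·A².
So S² = kg⁻²·m⁻⁴·s⁶·A⁴.
Combining: H·S² = (kg·m²·s⁻²·A⁻²) · (kg⁻²·m⁻⁴·s⁶·A⁴) = kg⁻¹·m⁻²·s⁴·A².
kg⁻¹·m⁻²·s⁴·A² is the base-SI form of the farad.

F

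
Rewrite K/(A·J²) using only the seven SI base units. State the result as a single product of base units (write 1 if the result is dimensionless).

kg⁻²·m⁻⁴·s⁴·A⁻¹·K

J = N·m (work = force × distance),
    = kg·m²·s⁻².
So J⁻² = kg⁻²·m⁻⁴·s⁴.
Combining: A⁻¹·J⁻²·K = A⁻¹ · (kg⁻²·m⁻⁴·s⁴) · K = kg⁻²·m⁻⁴·s⁴·A⁻¹·K.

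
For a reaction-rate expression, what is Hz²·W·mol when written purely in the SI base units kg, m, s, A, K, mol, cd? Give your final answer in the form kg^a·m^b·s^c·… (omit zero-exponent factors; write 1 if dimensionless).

kg·m²·s⁻⁵·mol

Hz = 1/s = s⁻¹ (frequency is cycles per second).
So Hz² = s⁻².
W = J/s (power = energy per time),
    = kg·m²·s⁻³.
Combining: Hz²·W·mol = s⁻² · (kg·m²·s⁻³) · mol = kg·m²·s⁻⁵·mol.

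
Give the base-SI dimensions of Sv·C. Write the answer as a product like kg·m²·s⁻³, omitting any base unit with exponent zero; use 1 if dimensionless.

Sv = J/kg (equivalent dose = energy per mass),
    = m²·s⁻².
C = A·s = s·A (charge = current × time).
Combining: Sv·C = (m²·s⁻²) · (s·A) = m²·s⁻¹·A.

m²·s⁻¹·A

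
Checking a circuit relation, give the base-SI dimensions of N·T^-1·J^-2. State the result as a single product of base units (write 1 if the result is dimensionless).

kg⁻²·m⁻³·s⁴·A

N = kg·m/s² = kg·m·s⁻² (force = mass × acceleration).
T = Wb/m² (flux density = flux per area),
    = kg·s⁻²·A⁻¹.
So T⁻¹ = kg⁻¹·s²·A.
J = N·m (work = force × distance),
    = kg·m²·s⁻².
So J⁻² = kg⁻²·m⁻⁴·s⁴.
Combining: N·T⁻¹·J⁻² = (kg·m·s⁻²) · (kg⁻¹·s²·A) · (kg⁻²·m⁻⁴·s⁴) = kg⁻²·m⁻³·s⁴·A.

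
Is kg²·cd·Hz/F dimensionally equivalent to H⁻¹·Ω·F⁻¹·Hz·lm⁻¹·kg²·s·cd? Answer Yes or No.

No

Left side:
  Hz = 1/s = s⁻¹ (frequency is cycles per second).
  F = C/V (capacitance = charge per voltage),
      = A·s/(kg·m²·s⁻³·A⁻¹) (substituting C and V),
      = kg⁻¹·m⁻²·s⁴·A².
  So F⁻¹ = kg·m²·s⁻⁴·A⁻².
  Combining: kg²·cd·Hz·F⁻¹ = kg² · cd · s⁻¹ · (kg·m²·s⁻⁴·A⁻²) = kg³·m²·s⁻⁵·A⁻²·cd.
Right side:
  H = kg·m²·s⁻²·A⁻².
  So H⁻¹ = kg⁻¹·m⁻²·s²·A².
  Ω = kg·m²·s⁻³·A⁻².
  F = kg⁻¹·m⁻²·s⁴·A².
  So F⁻¹ = kg·m²·s⁻⁴·A⁻².
  Hz = s⁻¹.
  lm = cd.
  So lm⁻¹ = cd⁻¹.
  Combining: H⁻¹·Ω·F⁻¹·Hz·lm⁻¹·kg²·s·cd = (kg⁻¹·m⁻²·s²·A²) · (kg·m²·s⁻³·A⁻²) · (kg·m²·s⁻⁴·A⁻²) · s⁻¹ · cd⁻¹ · kg² · s · cd = kg³·m²·s⁻⁵·A⁻².
Left is kg³·m²·s⁻⁵·A⁻²·cd; right is kg³·m²·s⁻⁵·A⁻² — different.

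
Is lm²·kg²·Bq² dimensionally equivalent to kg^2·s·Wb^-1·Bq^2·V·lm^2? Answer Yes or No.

Yes

Left side:
  lm = cd·sr = cd (luminous flux; sr is dimensionless).
  So lm² = cd².
  Bq = 1/s = s⁻¹ (activity is decays per second).
  So Bq² = s⁻².
  Combining: lm²·kg²·Bq² = cd² · kg² · s⁻² = kg²·s⁻²·cd².
Right side:
  Wb = V·s (flux: a volt is a weber per second),
      = kg·m²·s⁻²·A⁻¹.
  So Wb⁻¹ = kg⁻¹·m⁻²·s²·A.
  Bq = 1/s = s⁻¹ (activity is decays per second).
  So Bq² = s⁻².
  V = W/A (potential = power per current),
      = kg·m²·s⁻³·A⁻¹.
  lm = cd·sr = cd (luminous flux; sr is dimensionless).
  So lm² = cd².
  Combining: kg²·s·Wb⁻¹·Bq²·V·lm² = kg² · s · (kg⁻¹·m⁻²·s²·A) · s⁻² · (kg·m²·s⁻³·A⁻¹) · cd² = kg²·s⁻²·cd².
Both reduce to kg²·s⁻²·cd².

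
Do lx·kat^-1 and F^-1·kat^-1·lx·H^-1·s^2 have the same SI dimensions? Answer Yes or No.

Yes

Left side:
  lx = lm/m² (illuminance = luminous flux per area),
      = m⁻²·cd.
  kat = mol/s = s⁻¹·mol (catalytic activity).
  So kat⁻¹ = s·mol⁻¹.
  Combining: lx·kat⁻¹ = (m⁻²·cd) · (s·mol⁻¹) = m⁻²·s·mol⁻¹·cd.
Right side:
  F = C/V (capacitance = charge per voltage),
      = A·s/(kg·m²·s⁻³·A⁻¹) (substituting C and V),
      = kg⁻¹·m⁻²·s⁴·A².
  So F⁻¹ = kg·m²·s⁻⁴·A⁻².
  kat = mol/s = s⁻¹·mol (catalytic activity).
  So kat⁻¹ = s·mol⁻¹.
  lx = lm/m² (illuminance = luminous flux per area),
      = m⁻²·cd.
  H = Wb/A (inductance = flux per current),
      = kg·m²·s⁻²·A⁻².
  So H⁻¹ = kg⁻¹·m⁻²·s²·A².
  Combining: F⁻¹·kat⁻¹·lx·H⁻¹·s² = (kg·m²·s⁻⁴·A⁻²) · (s·mol⁻¹) · (m⁻²·cd) · (kg⁻¹·m⁻²·s²·A²) · s² = m⁻²·s·mol⁻¹·cd.
Both reduce to m⁻²·s·mol⁻¹·cd.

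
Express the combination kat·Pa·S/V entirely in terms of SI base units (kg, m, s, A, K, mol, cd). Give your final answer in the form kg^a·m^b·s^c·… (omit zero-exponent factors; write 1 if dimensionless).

V = W/A (potential = power per current),
    = kg·m²·s⁻³·A⁻¹.
So V⁻¹ = kg⁻¹·m⁻²·s³·A.
kat = mol/s = s⁻¹·mol (catalytic activity).
Pa = N/m² (pressure = force per area),
    = kg·m⁻¹·s⁻².
S = 1/Ω (conductance is reciprocal resistance),
    = kg⁻¹·m⁻²·s³·A².
Combining: V⁻¹·kat·Pa·S = (kg⁻¹·m⁻²·s³·A) · (s⁻¹·mol) · (kg·m⁻¹·s⁻²) · (kg⁻¹·m⁻²·s³·A²) = kg⁻¹·m⁻⁵·s³·A³·mol.

kg⁻¹·m⁻⁵·s³·A³·mol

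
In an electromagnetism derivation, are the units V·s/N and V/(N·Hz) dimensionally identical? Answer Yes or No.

Left side:
  V = W/A (potential = power per current),
      = kg·m²·s⁻³·A⁻¹.
  N = kg·m/s² = kg·m·s⁻² (force = mass × acceleration).
  So N⁻¹ = kg⁻¹·m⁻¹·s².
  Combining: V·N⁻¹·s = (kg·m²·s⁻³·A⁻¹) · (kg⁻¹·m⁻¹·s²) · s = m·A⁻¹.
Right side:
  N = kg·m·s⁻².
  So N⁻¹ = kg⁻¹·m⁻¹·s².
  V = kg·m²·s⁻³·A⁻¹.
  Hz = s⁻¹.
  So Hz⁻¹ = s.
  Combining: N⁻¹·V·Hz⁻¹ = (kg⁻¹·m⁻¹·s²) · (kg·m²·s⁻³·A⁻¹) · s = m·A⁻¹.
Both reduce to m·A⁻¹.

Yes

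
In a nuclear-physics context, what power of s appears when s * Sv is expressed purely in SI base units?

-1

Sv = J/kg (equivalent dose = energy per mass),
    = m²·s⁻².
Combining: s·Sv = s · (m²·s⁻²) = m²·s⁻¹.
The exponent of s is -1.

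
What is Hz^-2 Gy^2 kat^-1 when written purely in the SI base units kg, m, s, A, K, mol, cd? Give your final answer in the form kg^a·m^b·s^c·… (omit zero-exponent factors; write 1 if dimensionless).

m⁴·s⁻¹·mol⁻¹

Hz = 1/s = s⁻¹ (frequency is cycles per second).
So Hz⁻² = s².
Gy = J/kg (absorbed dose = energy per mass),
    = m²·s⁻².
So Gy² = m⁴·s⁻⁴.
kat = mol/s = s⁻¹·mol (catalytic activity).
So kat⁻¹ = s·mol⁻¹.
Combining: Hz⁻²·Gy²·kat⁻¹ = s² · (m⁴·s⁻⁴) · (s·mol⁻¹) = m⁴·s⁻¹·mol⁻¹.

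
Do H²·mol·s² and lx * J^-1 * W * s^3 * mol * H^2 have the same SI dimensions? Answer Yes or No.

Left side:
  H = Wb/A (inductance = flux per current),
      = kg·m²·s⁻²·A⁻².
  So H² = kg²·m⁴·s⁻⁴·A⁻⁴.
  Combining: H²·mol·s² = (kg²·m⁴·s⁻⁴·A⁻⁴) · mol · s² = kg²·m⁴·s⁻²·A⁻⁴·mol.
Right side:
  lx = lm/m² (illuminance = luminous flux per area),
      = m⁻²·cd.
  J = N·m (work = force × distance),
      = kg·m²·s⁻².
  So J⁻¹ = kg⁻¹·m⁻²·s².
  W = J/s (power = energy per time),
      = kg·m²·s⁻³.
  H = Wb/A (inductance = flux per current),
      = kg·m²·s⁻²·A⁻².
  So H² = kg²·m⁴·s⁻⁴·A⁻⁴.
  Combining: lx·J⁻¹·W·s³·mol·H² = (m⁻²·cd) · (kg⁻¹·m⁻²·s²) · (kg·m²·s⁻³) · s³ · mol · (kg²·m⁴·s⁻⁴·A⁻⁴) = kg²·m²·s⁻²·A⁻⁴·mol·cd.
Left is kg²·m⁴·s⁻²·A⁻⁴·mol; right is kg²·m²·s⁻²·A⁻⁴·mol·cd — different.

No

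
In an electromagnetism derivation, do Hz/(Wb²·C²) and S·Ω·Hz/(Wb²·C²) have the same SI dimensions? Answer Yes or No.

Left side:
  Hz = 1/s = s⁻¹ (frequency is cycles per second).
  Wb = V·s (flux: a volt is a weber per second),
      = kg·m²·s⁻²·A⁻¹.
  So Wb⁻² = kg⁻²·m⁻⁴·s⁴·A².
  C = A·s = s·A (charge = current × time).
  So C⁻² = s⁻²·A⁻².
  Combining: Hz·Wb⁻²·C⁻² = s⁻¹ · (kg⁻²·m⁻⁴·s⁴·A²) · (s⁻²·A⁻²) = kg⁻²·m⁻⁴·s.
Right side:
  S = kg⁻¹·m⁻²·s³·A².
  Ω = kg·m²·s⁻³·A⁻².
  Wb = kg·m²·s⁻²·A⁻¹.
  So Wb⁻² = kg⁻²·m⁻⁴·s⁴·A².
  C = s·A.
  So C⁻² = s⁻²·A⁻².
  Hz = s⁻¹.
  Combining: S·Ω·Wb⁻²·C⁻²·Hz = (kg⁻¹·m⁻²·s³·A²) · (kg·m²·s⁻³·A⁻²) · (kg⁻²·m⁻⁴·s⁴·A²) · (s⁻²·A⁻²) · s⁻¹ = kg⁻²·m⁻⁴·s.
Both reduce to kg⁻²·m⁻⁴·s.

Yes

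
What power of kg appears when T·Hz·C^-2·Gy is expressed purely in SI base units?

1

T = Wb/m² (flux density = flux per area),
    = kg·s⁻²·A⁻¹.
Hz = 1/s = s⁻¹ (frequency is cycles per second).
C = A·s = s·A (charge = current × time).
So C⁻² = s⁻²·A⁻².
Gy = J/kg (absorbed dose = energy per mass),
    = m²·s⁻².
Combining: T·Hz·C⁻²·Gy = (kg·s⁻²·A⁻¹) · s⁻¹ · (s⁻²·A⁻²) · (m²·s⁻²) = kg·m²·s⁻⁷·A⁻³.
The exponent of kg is 1.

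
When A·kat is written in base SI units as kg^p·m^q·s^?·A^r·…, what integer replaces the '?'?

kat = s⁻¹·mol.
Combining: A·kat = A · (s⁻¹·mol) = s⁻¹·A·mol.
The exponent of s is -1.

-1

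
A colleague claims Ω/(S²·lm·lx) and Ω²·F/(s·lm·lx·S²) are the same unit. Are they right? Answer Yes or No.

Left side:
  S = kg⁻¹·m⁻²·s³·A².
  So S⁻² = kg²·m⁴·s⁻⁶·A⁻⁴.
  lm = cd.
  So lm⁻¹ = cd⁻¹.
  Ω = kg·m²·s⁻³·A⁻².
  lx = m⁻²·cd.
  So lx⁻¹ = m²·cd⁻¹.
  Combining: S⁻²·lm⁻¹·Ω·lx⁻¹ = (kg²·m⁴·s⁻⁶·A⁻⁴) · cd⁻¹ · (kg·m²·s⁻³·A⁻²) · (m²·cd⁻¹) = kg³·m⁸·s⁻⁹·A⁻⁶·cd⁻².
Right side:
  Ω = V/A (resistance = voltage per current),
      = kg·m²·s⁻³·A⁻².
  So Ω² = kg²·m⁴·s⁻⁶·A⁻⁴.
  F = C/V (capacitance = charge per voltage),
      = A·s/(kg·m²·s⁻³·A⁻¹) (substituting C and V),
      = kg⁻¹·m⁻²·s⁴·A².
  lm = cd·sr = cd (luminous flux; sr is dimensionless).
  So lm⁻¹ = cd⁻¹.
  lx = lm/m² (illuminance = luminous flux per area),
      = m⁻²·cd.
  So lx⁻¹ = m²·cd⁻¹.
  S = 1/Ω (conductance is reciprocal resistance),
      = kg⁻¹·m⁻²·s³·A².
  So S⁻² = kg²·m⁴·s⁻⁶·A⁻⁴.
  Combining: s⁻¹·Ω²·F·lm⁻¹·lx⁻¹·S⁻² = s⁻¹ · (kg²·m⁴·s⁻⁶·A⁻⁴) · (kg⁻¹·m⁻²·s⁴·A²) · cd⁻¹ · (m²·cd⁻¹) · (kg²·m⁴·s⁻⁶·A⁻⁴) = kg³·m⁸·s⁻⁹·A⁻⁶·cd⁻².
Both reduce to kg³·m⁸·s⁻⁹·A⁻⁶·cd⁻².

Yes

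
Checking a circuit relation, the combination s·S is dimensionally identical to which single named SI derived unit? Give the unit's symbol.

S = 1/Ω (conductance is reciprocal resistance),
    = kg⁻¹·m⁻²·s³·A².
Combining: s·S = s · (kg⁻¹·m⁻²·s³·A²) = kg⁻¹·m⁻²·s⁴·A².
kg⁻¹·m⁻²·s⁴·A² is the base-SI form of the farad.

F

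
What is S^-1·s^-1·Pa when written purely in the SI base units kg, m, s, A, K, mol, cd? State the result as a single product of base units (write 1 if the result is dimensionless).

S = kg⁻¹·m⁻²·s³·A².
So S⁻¹ = kg·m²·s⁻³·A⁻².
Pa = kg·m⁻¹·s⁻².
Combining: S⁻¹·s⁻¹·Pa = (kg·m²·s⁻³·A⁻²) · s⁻¹ · (kg·m⁻¹·s⁻²) = kg²·m·s⁻⁶·A⁻².

kg²·m·s⁻⁶·A⁻²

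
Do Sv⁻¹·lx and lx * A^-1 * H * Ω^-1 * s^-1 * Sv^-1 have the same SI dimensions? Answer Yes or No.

Left side:
  Sv = m²·s⁻².
  So Sv⁻¹ = m⁻²·s².
  lx = m⁻²·cd.
  Combining: Sv⁻¹·lx = (m⁻²·s²) · (m⁻²·cd) = m⁻⁴·s²·cd.
Right side:
  lx = lm/m² (illuminance = luminous flux per area),
      = m⁻²·cd.
  H = Wb/A (inductance = flux per current),
      = kg·m²·s⁻²·A⁻².
  Ω = V/A (resistance = voltage per current),
      = kg·m²·s⁻³·A⁻².
  So Ω⁻¹ = kg⁻¹·m⁻²·s³·A².
  Sv = J/kg (equivalent dose = energy per mass),
      = m²·s⁻².
  So Sv⁻¹ = m⁻²·s².
  Combining: lx·A⁻¹·H·Ω⁻¹·s⁻¹·Sv⁻¹ = (m⁻²·cd) · A⁻¹ · (kg·m²·s⁻²·A⁻²) · (kg⁻¹·m⁻²·s³·A²) · s⁻¹ · (m⁻²·s²) = m⁻⁴·s²·A⁻¹·cd.
Left is m⁻⁴·s²·cd; right is m⁻⁴·s²·A⁻¹·cd — different.

No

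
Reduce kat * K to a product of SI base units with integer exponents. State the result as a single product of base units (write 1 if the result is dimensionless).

kat = s⁻¹·mol.
Combining: kat·K = (s⁻¹·mol) · K = s⁻¹·K·mol.

s⁻¹·K·mol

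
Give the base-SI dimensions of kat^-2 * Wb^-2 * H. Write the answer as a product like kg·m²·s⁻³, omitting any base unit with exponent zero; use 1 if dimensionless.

kat = mol/s = s⁻¹·mol (catalytic activity).
So kat⁻² = s²·mol⁻².
Wb = V·s (flux: a volt is a weber per second),
    = kg·m²·s⁻²·A⁻¹.
So Wb⁻² = kg⁻²·m⁻⁴·s⁴·A².
H = Wb/A (inductance = flux per current),
    = kg·m²·s⁻²·A⁻².
Combining: kat⁻²·Wb⁻²·H = (s²·mol⁻²) · (kg⁻²·m⁻⁴·s⁴·A²) · (kg·m²·s⁻²·A⁻²) = kg⁻¹·m⁻²·s⁴·mol⁻².

kg⁻¹·m⁻²·s⁴·mol⁻²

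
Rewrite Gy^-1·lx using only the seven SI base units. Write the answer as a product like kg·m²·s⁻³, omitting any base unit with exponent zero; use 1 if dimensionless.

Gy = m²·s⁻².
So Gy⁻¹ = m⁻²·s².
lx = m⁻²·cd.
Combining: Gy⁻¹·lx = (m⁻²·s²) · (m⁻²·cd) = m⁻⁴·s²·cd.

m⁻⁴·s²·cd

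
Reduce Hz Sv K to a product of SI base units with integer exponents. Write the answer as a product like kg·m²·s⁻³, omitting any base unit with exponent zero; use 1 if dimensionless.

m²·s⁻³·K

Hz = s⁻¹.
Sv = m²·s⁻².
Combining: Hz·Sv·K = s⁻¹ · (m²·s⁻²) · K = m²·s⁻³·K.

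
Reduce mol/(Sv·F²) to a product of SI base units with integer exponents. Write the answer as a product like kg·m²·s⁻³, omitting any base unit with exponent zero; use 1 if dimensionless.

Sv = J/kg (equivalent dose = energy per mass),
    = m²·s⁻².
So Sv⁻¹ = m⁻²·s².
F = C/V (capacitance = charge per voltage),
    = A·s/(kg·m²·s⁻³·A⁻¹) (substituting C and V),
    = kg⁻¹·m⁻²·s⁴·A².
So F⁻² = kg²·m⁴·s⁻⁸·A⁻⁴.
Combining: mol·Sv⁻¹·F⁻² = mol · (m⁻²·s²) · (kg²·m⁴·s⁻⁸·A⁻⁴) = kg²·m²·s⁻⁶·A⁻⁴·mol.

kg²·m²·s⁻⁶·A⁻⁴·mol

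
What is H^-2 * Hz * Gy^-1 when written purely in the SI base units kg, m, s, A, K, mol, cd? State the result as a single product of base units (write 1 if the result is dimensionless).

H = kg·m²·s⁻²·A⁻².
So H⁻² = kg⁻²·m⁻⁴·s⁴·A⁴.
Hz = s⁻¹.
Gy = m²·s⁻².
So Gy⁻¹ = m⁻²·s².
Combining: H⁻²·Hz·Gy⁻¹ = (kg⁻²·m⁻⁴·s⁴·A⁴) · s⁻¹ · (m⁻²·s²) = kg⁻²·m⁻⁶·s⁵·A⁴.

kg⁻²·m⁻⁶·s⁵·A⁴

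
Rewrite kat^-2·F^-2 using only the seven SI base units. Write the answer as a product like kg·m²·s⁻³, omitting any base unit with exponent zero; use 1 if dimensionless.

kat = mol/s = s⁻¹·mol (catalytic activity).
So kat⁻² = s²·mol⁻².
F = C/V (capacitance = charge per voltage),
    = A·s/(kg·m²·s⁻³·A⁻¹) (substituting C and V),
    = kg⁻¹·m⁻²·s⁴·A².
So F⁻² = kg²·m⁴·s⁻⁸·A⁻⁴.
Combining: kat⁻²·F⁻² = (s²·mol⁻²) · (kg²·m⁴·s⁻⁸·A⁻⁴) = kg²·m⁴·s⁻⁶·A⁻⁴·mol⁻².

kg²·m⁴·s⁻⁶·A⁻⁴·mol⁻²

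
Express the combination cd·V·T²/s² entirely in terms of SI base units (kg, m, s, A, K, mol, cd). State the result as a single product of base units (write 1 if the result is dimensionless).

kg³·m²·s⁻⁹·A⁻³·cd

V = W/A (potential = power per current),
    = kg·m²·s⁻³·A⁻¹.
T = Wb/m² (flux density = flux per area),
    = kg·s⁻²·A⁻¹.
So T² = kg²·s⁻⁴·A⁻².
Combining: cd·V·T²·s⁻² = cd · (kg·m²·s⁻³·A⁻¹) · (kg²·s⁻⁴·A⁻²) · s⁻² = kg³·m²·s⁻⁹·A⁻³·cd.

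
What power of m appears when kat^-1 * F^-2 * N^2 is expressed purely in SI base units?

6

kat = mol/s = s⁻¹·mol (catalytic activity).
So kat⁻¹ = s·mol⁻¹.
F = C/V (capacitance = charge per voltage),
    = A·s/(kg·m²·s⁻³·A⁻¹) (substituting C and V),
    = kg⁻¹·m⁻²·s⁴·A².
So F⁻² = kg²·m⁴·s⁻⁸·A⁻⁴.
N = kg·m/s² = kg·m·s⁻² (force = mass × acceleration).
So N² = kg²·m²·s⁻⁴.
Combining: kat⁻¹·F⁻²·N² = (s·mol⁻¹) · (kg²·m⁴·s⁻⁸·A⁻⁴) · (kg²·m²·s⁻⁴) = kg⁴·m⁶·s⁻¹¹·A⁻⁴·mol⁻¹.
The exponent of m is 6.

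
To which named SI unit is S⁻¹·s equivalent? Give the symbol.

H

S = 1/Ω (conductance is reciprocal resistance),
    = kg⁻¹·m⁻²·s³·A².
So S⁻¹ = kg·m²·s⁻³·A⁻².
Combining: S⁻¹·s = (kg·m²·s⁻³·A⁻²) · s = kg·m²·s⁻²·A⁻².
kg·m²·s⁻²·A⁻² is the base-SI form of the henry.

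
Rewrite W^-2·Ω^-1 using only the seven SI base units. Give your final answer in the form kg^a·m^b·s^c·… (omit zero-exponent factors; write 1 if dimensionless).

kg⁻³·m⁻⁶·s⁹·A²

W = J/s (power = energy per time),
    = kg·m²·s⁻³.
So W⁻² = kg⁻²·m⁻⁴·s⁶.
Ω = V/A (resistance = voltage per current),
    = kg·m²·s⁻³·A⁻².
So Ω⁻¹ = kg⁻¹·m⁻²·s³·A².
Combining: W⁻²·Ω⁻¹ = (kg⁻²·m⁻⁴·s⁶) · (kg⁻¹·m⁻²·s³·A²) = kg⁻³·m⁻⁶·s⁹·A².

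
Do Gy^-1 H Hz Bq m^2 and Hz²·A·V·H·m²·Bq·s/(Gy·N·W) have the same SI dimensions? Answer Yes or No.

No

Left side:
  Gy = m²·s⁻².
  So Gy⁻¹ = m⁻²·s².
  H = kg·m²·s⁻²·A⁻².
  Hz = s⁻¹.
  Bq = s⁻¹.
  Combining: Gy⁻¹·H·Hz·Bq·m² = (m⁻²·s²) · (kg·m²·s⁻²·A⁻²) · s⁻¹ · s⁻¹ · m² = kg·m²·s⁻²·A⁻².
Right side:
  Gy = J/kg (absorbed dose = energy per mass),
      = m²·s⁻².
  So Gy⁻¹ = m⁻²·s².
  N = kg·m/s² = kg·m·s⁻² (force = mass × acceleration).
  So N⁻¹ = kg⁻¹·m⁻¹·s².
  Hz = 1/s = s⁻¹ (frequency is cycles per second).
  So Hz² = s⁻².
  W = J/s (power = energy per time),
      = kg·m²·s⁻³.
  So W⁻¹ = kg⁻¹·m⁻²·s³.
  V = W/A (potential = power per current),
      = kg·m²·s⁻³·A⁻¹.
  H = Wb/A (inductance = flux per current),
      = kg·m²·s⁻²·A⁻².
  Bq = 1/s = s⁻¹ (activity is decays per second).
  Combining: Gy⁻¹·N⁻¹·Hz²·W⁻¹·A·V·H·m²·Bq·s = (m⁻²·s²) · (kg⁻¹·m⁻¹·s²) · s⁻² · (kg⁻¹·m⁻²·s³) · A · (kg·m²·s⁻³·A⁻¹) · (kg·m²·s⁻²·A⁻²) · m² · s⁻¹ · s = m·A⁻².
Left is kg·m²·s⁻²·A⁻²; right is m·A⁻² — different.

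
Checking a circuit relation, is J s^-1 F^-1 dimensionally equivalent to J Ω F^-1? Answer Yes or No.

Left side:
  J = kg·m²·s⁻².
  F = kg⁻¹·m⁻²·s⁴·A².
  So F⁻¹ = kg·m²·s⁻⁴·A⁻².
  Combining: J·s⁻¹·F⁻¹ = (kg·m²·s⁻²) · s⁻¹ · (kg·m²·s⁻⁴·A⁻²) = kg²·m⁴·s⁻⁷·A⁻².
Right side:
  J = N·m (work = force × distance),
      = kg·m²·s⁻².
  Ω = V/A (resistance = voltage per current),
      = kg·m²·s⁻³·A⁻².
  F = C/V (capacitance = charge per voltage),
      = A·s/(kg·m²·s⁻³·A⁻¹) (substituting C and V),
      = kg⁻¹·m⁻²·s⁴·A².
  So F⁻¹ = kg·m²·s⁻⁴·A⁻².
  Combining: J·Ω·F⁻¹ = (kg·m²·s⁻²) · (kg·m²·s⁻³·A⁻²) · (kg·m²·s⁻⁴·A⁻²) = kg³·m⁶·s⁻⁹·A⁻⁴.
Left is kg²·m⁴·s⁻⁷·A⁻²; right is kg³·m⁶·s⁻⁹·A⁻⁴ — different.

No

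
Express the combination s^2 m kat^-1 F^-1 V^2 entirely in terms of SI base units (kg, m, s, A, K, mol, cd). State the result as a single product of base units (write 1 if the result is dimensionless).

kat = mol/s = s⁻¹·mol (catalytic activity).
So kat⁻¹ = s·mol⁻¹.
F = C/V (capacitance = charge per voltage),
    = A·s/(kg·m²·s⁻³·A⁻¹) (substituting C and V),
    = kg⁻¹·m⁻²·s⁴·A².
So F⁻¹ = kg·m²·s⁻⁴·A⁻².
V = W/A (potential = power per current),
    = kg·m²·s⁻³·A⁻¹.
So V² = kg²·m⁴·s⁻⁶·A⁻².
Combining: s²·m·kat⁻¹·F⁻¹·V² = s² · m · (s·mol⁻¹) · (kg·m²·s⁻⁴·A⁻²) · (kg²·m⁴·s⁻⁶·A⁻²) = kg³·m⁷·s⁻⁷·A⁻⁴·mol⁻¹.

kg³·m⁷·s⁻⁷·A⁻⁴·mol⁻¹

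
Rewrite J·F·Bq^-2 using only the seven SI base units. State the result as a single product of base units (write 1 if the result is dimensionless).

J = N·m (work = force × distance),
    = kg·m²·s⁻².
F = C/V (capacitance = charge per voltage),
    = A·s/(kg·m²·s⁻³·A⁻¹) (substituting C and V),
    = kg⁻¹·m⁻²·s⁴·A².
Bq = 1/s = s⁻¹ (activity is decays per second).
So Bq⁻² = s².
Combining: J·F·Bq⁻² = (kg·m²·s⁻²) · (kg⁻¹·m⁻²·s⁴·A²) · s² = s⁴·A².

s⁴·A²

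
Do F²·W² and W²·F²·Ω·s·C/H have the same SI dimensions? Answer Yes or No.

Left side:
  F = kg⁻¹·m⁻²·s⁴·A².
  So F² = kg⁻²·m⁻⁴·s⁸·A⁴.
  W = kg·m²·s⁻³.
  So W² = kg²·m⁴·s⁻⁶.
  Combining: F²·W² = (kg⁻²·m⁻⁴·s⁸·A⁴) · (kg²·m⁴·s⁻⁶) = s²·A⁴.
Right side:
  H = Wb/A (inductance = flux per current),
      = kg·m²·s⁻²·A⁻².
  So H⁻¹ = kg⁻¹·m⁻²·s²·A².
  W = J/s (power = energy per time),
      = kg·m²·s⁻³.
  So W² = kg²·m⁴·s⁻⁶.
  F = C/V (capacitance = charge per voltage),
      = A·s/(kg·m²·s⁻³·A⁻¹) (substituting C and V),
      = kg⁻¹·m⁻²·s⁴·A².
  So F² = kg⁻²·m⁻⁴·s⁸·A⁴.
  Ω = V/A (resistance = voltage per current),
      = kg·m²·s⁻³·A⁻².
  C = A·s = s·A (charge = current × time).
  Combining: H⁻¹·W²·F²·Ω·s·C = (kg⁻¹·m⁻²·s²·A²) · (kg²·m⁴·s⁻⁶) · (kg⁻²·m⁻⁴·s⁸·A⁴) · (kg·m²·s⁻³·A⁻²) · s · (s·A) = s³·A⁵.
Left is s²·A⁴; right is s³·A⁵ — different.

No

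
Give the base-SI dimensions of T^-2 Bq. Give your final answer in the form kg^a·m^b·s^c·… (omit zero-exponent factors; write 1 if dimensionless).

T = kg·s⁻²·A⁻¹.
So T⁻² = kg⁻²·s⁴·A².
Bq = s⁻¹.
Combining: T⁻²·Bq = (kg⁻²·s⁴·A²) · s⁻¹ = kg⁻²·s³·A².

kg⁻²·s³·A²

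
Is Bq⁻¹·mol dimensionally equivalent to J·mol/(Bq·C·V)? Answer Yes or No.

Left side:
  Bq = s⁻¹.
  So Bq⁻¹ = s.
  Combining: Bq⁻¹·mol = s · mol = s·mol.
Right side:
  J = N·m (work = force × distance),
      = kg·m²·s⁻².
  Bq = 1/s = s⁻¹ (activity is decays per second).
  So Bq⁻¹ = s.
  C = A·s = s·A (charge = current × time).
  So C⁻¹ = s⁻¹·A⁻¹.
  V = W/A (potential = power per current),
      = kg·m²·s⁻³·A⁻¹.
  So V⁻¹ = kg⁻¹·m⁻²·s³·A.
  Combining: J·Bq⁻¹·C⁻¹·V⁻¹·mol = (kg·m²·s⁻²) · s · (s⁻¹·A⁻¹) · (kg⁻¹·m⁻²·s³·A) · mol = s·mol.
Both reduce to s·mol.

Yes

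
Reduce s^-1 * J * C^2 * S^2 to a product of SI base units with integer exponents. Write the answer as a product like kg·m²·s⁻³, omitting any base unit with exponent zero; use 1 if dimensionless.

J = kg·m²·s⁻².
C = s·A.
So C² = s²·A².
S = kg⁻¹·m⁻²·s³·A².
So S² = kg⁻²·m⁻⁴·s⁶·A⁴.
Combining: s⁻¹·J·C²·S² = s⁻¹ · (kg·m²·s⁻²) · (s²·A²) · (kg⁻²·m⁻⁴·s⁶·A⁴) = kg⁻¹·m⁻²·s⁵·A⁶.

kg⁻¹·m⁻²·s⁵·A⁶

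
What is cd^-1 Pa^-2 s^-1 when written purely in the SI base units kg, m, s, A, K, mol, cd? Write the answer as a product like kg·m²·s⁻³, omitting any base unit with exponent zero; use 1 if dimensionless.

Pa = kg·m⁻¹·s⁻².
So Pa⁻² = kg⁻²·m²·s⁴.
Combining: cd⁻¹·Pa⁻²·s⁻¹ = cd⁻¹ · (kg⁻²·m²·s⁴) · s⁻¹ = kg⁻²·m²·s³·cd⁻¹.

kg⁻²·m²·s³·cd⁻¹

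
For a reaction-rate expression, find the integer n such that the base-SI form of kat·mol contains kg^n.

0

kat = mol/s = s⁻¹·mol (catalytic activity).
Combining: kat·mol = (s⁻¹·mol) · mol = s⁻¹·mol².
The exponent of kg is 0.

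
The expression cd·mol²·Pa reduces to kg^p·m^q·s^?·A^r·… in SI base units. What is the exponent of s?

-2

Pa = kg·m⁻¹·s⁻².
Combining: cd·mol²·Pa = cd · mol² · (kg·m⁻¹·s⁻²) = kg·m⁻¹·s⁻²·mol²·cd.
The exponent of s is -2.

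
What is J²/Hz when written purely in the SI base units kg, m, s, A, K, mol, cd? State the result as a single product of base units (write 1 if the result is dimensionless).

Hz = 1/s = s⁻¹ (frequency is cycles per second).
So Hz⁻¹ = s.
J = N·m (work = force × distance),
    = kg·m²·s⁻².
So J² = kg²·m⁴·s⁻⁴.
Combining: Hz⁻¹·J² = s · (kg²·m⁴·s⁻⁴) = kg²·m⁴·s⁻³.

kg²·m⁴·s⁻³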